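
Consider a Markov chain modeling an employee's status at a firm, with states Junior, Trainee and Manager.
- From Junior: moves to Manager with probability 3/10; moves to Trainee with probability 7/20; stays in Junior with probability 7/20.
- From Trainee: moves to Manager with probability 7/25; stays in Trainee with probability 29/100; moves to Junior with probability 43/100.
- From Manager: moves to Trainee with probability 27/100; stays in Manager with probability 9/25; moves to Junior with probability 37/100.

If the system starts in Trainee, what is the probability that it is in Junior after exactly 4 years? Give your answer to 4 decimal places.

Propagate the distribution vector 4 years from Trainee.
After 0 years: (0.0000, 1.0000, 0.0000)
After 1 year: (0.4300, 0.2900, 0.2800)
After 2 years: (0.3788, 0.3102, 0.3110)
After 3 years: (0.3810, 0.3065, 0.3125)
After 4 years: (0.3808, 0.3066, 0.3126)
P(in Junior after 4 years) = 0.3808

0.3808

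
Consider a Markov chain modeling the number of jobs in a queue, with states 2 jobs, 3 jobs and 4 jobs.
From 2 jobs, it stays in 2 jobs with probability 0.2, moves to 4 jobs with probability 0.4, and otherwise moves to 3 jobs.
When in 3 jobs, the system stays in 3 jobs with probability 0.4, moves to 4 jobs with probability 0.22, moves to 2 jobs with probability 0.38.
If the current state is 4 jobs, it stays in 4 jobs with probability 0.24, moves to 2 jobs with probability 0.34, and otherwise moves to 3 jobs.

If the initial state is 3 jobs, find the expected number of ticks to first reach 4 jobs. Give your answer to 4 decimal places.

Let t(s) be the expected number of ticks to first reach 4 jobs from state s, with t(4 jobs) = 0. Conditioning on the first tick:
t(2 jobs) = 1 + 0.2·t(2 jobs) + 0.4·t(3 jobs)
t(3 jobs) = 1 + 0.38·t(2 jobs) + 0.4·t(3 jobs)
Solving: t(2 jobs) = 3.0488, t(3 jobs) = 3.5976.
Expected ticks from 3 jobs to 4 jobs: 3.5976.

3.5976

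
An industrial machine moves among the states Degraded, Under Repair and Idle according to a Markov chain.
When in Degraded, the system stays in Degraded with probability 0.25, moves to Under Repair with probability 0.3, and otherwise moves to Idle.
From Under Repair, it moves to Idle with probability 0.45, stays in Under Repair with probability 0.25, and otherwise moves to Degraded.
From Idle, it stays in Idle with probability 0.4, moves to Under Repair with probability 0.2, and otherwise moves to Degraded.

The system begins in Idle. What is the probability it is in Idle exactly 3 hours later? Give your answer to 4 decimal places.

0.4285

Propagate the distribution vector 3 hours from Idle.
After 0 hours: (0.0000, 0.0000, 1.0000)
After 1 hour: (0.4000, 0.2000, 0.4000)
After 2 hours: (0.3200, 0.2500, 0.4300)
After 3 hours: (0.3270, 0.2445, 0.4285)
P(in Idle after 3 hours) = 0.4285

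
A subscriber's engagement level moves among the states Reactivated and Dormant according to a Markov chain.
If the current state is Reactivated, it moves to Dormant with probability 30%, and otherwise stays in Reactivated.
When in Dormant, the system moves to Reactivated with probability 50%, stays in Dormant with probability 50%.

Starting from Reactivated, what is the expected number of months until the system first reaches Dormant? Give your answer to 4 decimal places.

Let t(s) be the expected number of months to first reach Dormant from state s, with t(Dormant) = 0. Conditioning on the first month:
t(Reactivated) = 1 + 0.7·t(Reactivated)
Solving: t(Reactivated) = 3.3333.
Expected months from Reactivated to Dormant: 3.3333.

3.3333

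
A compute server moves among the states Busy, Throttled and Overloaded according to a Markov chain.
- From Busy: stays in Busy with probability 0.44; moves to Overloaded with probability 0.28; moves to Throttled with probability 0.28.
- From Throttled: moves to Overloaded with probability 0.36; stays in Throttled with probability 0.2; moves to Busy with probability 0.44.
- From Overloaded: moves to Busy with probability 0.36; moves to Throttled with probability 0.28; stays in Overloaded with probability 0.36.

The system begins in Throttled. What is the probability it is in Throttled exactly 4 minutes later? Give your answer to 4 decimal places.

Propagate the distribution vector 4 minutes from Throttled.
After 0 minutes: (0.0000, 1.0000, 0.0000)
After 1 minute: (0.4400, 0.2000, 0.3600)
After 2 minutes: (0.4112, 0.2640, 0.3248)
After 3 minutes: (0.4140, 0.2589, 0.3271)
After 4 minutes: (0.4138, 0.2593, 0.3269)
P(in Throttled after 4 minutes) = 0.2593

0.2593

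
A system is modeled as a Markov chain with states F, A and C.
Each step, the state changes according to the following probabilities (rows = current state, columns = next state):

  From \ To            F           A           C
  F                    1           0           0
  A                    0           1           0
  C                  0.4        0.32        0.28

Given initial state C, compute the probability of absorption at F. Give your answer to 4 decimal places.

Let h(s) be the probability of absorption at F starting from transient state s. Then h(F) = 1 and h(A) = 0. By first-step analysis:
h(C) = 0.4·1 + 0.32·0 + 0.28·h(C)
Solving: h(C) = 0.5556.
Starting from C, the probability is 0.5556.

0.5556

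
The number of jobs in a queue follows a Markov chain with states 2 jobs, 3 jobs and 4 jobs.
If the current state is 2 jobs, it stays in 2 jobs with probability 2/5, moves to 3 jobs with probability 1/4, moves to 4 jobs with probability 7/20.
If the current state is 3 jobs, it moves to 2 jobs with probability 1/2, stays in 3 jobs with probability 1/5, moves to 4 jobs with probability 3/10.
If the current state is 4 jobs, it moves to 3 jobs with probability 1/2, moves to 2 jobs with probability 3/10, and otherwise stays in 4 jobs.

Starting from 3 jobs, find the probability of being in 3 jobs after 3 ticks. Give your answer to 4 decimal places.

0.3080

Propagate the distribution vector 3 ticks from 3 jobs.
After 0 ticks: (0.0000, 1.0000, 0.0000)
After 1 tick: (0.5000, 0.2000, 0.3000)
After 2 ticks: (0.3900, 0.3150, 0.2950)
After 3 ticks: (0.4020, 0.3080, 0.2900)
P(in 3 jobs after 3 ticks) = 0.3080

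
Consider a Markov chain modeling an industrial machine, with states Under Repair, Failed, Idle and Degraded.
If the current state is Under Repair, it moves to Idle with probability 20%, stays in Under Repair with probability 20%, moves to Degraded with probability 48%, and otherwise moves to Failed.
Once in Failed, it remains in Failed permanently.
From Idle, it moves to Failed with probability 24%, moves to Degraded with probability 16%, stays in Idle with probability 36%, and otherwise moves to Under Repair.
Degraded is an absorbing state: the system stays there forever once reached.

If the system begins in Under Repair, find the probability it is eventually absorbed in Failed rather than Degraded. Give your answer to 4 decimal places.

Let h(s) be the probability of absorption at Failed starting from transient state s. Then h(Failed) = 1 and h(Degraded) = 0. By first-step analysis:
h(Under Repair) = 0.2·h(Under Repair) + 0.12·1 + 0.2·h(Idle) + 0.48·0
h(Idle) = 0.24·h(Under Repair) + 0.24·1 + 0.36·h(Idle) + 0.16·0
Solving: h(Under Repair) = 0.2690, h(Idle) = 0.4759.
Starting from Under Repair, the probability is 0.2690.

0.2690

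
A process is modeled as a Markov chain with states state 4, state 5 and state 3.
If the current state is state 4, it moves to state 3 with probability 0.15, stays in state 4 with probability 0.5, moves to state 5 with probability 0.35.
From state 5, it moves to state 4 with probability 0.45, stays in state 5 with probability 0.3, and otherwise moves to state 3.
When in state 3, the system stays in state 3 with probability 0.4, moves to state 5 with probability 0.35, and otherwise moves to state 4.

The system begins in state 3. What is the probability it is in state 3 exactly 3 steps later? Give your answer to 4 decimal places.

0.2545

Propagate the distribution vector 3 steps from state 3.
After 0 steps: (0.0000, 0.0000, 1.0000)
After 1 step: (0.2500, 0.3500, 0.4000)
After 2 steps: (0.3825, 0.3325, 0.2850)
After 3 steps: (0.4121, 0.3334, 0.2545)
P(in state 3 after 3 steps) = 0.2545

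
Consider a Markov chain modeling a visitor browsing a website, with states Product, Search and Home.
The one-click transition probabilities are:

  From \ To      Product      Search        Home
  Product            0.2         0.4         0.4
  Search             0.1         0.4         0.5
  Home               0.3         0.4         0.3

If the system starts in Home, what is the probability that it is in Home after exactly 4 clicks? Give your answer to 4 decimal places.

0.4001

Propagate the distribution vector 4 clicks from Home.
After 0 clicks: (0.0000, 0.0000, 1.0000)
After 1 click: (0.3000, 0.4000, 0.3000)
After 2 clicks: (0.1900, 0.4000, 0.4100)
After 3 clicks: (0.2010, 0.4000, 0.3990)
After 4 clicks: (0.1999, 0.4000, 0.4001)
P(in Home after 4 clicks) = 0.4001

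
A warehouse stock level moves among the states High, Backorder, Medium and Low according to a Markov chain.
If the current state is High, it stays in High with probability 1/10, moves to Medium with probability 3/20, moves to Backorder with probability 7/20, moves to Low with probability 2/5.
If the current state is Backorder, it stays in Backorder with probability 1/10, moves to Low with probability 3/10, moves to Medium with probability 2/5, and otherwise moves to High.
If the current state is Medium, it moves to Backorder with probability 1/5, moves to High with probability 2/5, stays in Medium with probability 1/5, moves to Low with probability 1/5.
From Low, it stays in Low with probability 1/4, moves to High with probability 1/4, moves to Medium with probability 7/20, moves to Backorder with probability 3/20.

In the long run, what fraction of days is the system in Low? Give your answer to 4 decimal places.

0.2832

Let the stationary distribution be π with π = πP and π_1 + π_2 + π_3 + π_4 = 1.
π_1 = 0.1·π_1 + 0.2·π_2 + 0.4·π_3 + 0.25·π_4
π_2 = 0.35·π_1 + 0.1·π_2 + 0.2·π_3 + 0.15·π_4
π_3 = 0.15·π_1 + 0.4·π_2 + 0.2·π_3 + 0.35·π_4
Solving with the normalization constraint gives π = (0.2439, 0.2022, 0.2707, 0.2832).
So the stationary probability of Low is 0.2832.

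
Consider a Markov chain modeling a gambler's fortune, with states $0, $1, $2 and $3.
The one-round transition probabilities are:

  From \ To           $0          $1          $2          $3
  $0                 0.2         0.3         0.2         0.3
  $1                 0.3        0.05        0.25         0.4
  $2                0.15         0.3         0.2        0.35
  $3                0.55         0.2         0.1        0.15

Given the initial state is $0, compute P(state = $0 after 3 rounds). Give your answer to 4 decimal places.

Propagate the distribution vector 3 rounds from $0.
After 0 rounds: (1.0000, 0.0000, 0.0000, 0.0000)
After 1 round: (0.2000, 0.3000, 0.2000, 0.3000)
After 2 rounds: (0.3250, 0.1950, 0.1850, 0.2950)
After 3 rounds: (0.3135, 0.2218, 0.1803, 0.2845)
P(in $0 after 3 rounds) = 0.3135

0.3135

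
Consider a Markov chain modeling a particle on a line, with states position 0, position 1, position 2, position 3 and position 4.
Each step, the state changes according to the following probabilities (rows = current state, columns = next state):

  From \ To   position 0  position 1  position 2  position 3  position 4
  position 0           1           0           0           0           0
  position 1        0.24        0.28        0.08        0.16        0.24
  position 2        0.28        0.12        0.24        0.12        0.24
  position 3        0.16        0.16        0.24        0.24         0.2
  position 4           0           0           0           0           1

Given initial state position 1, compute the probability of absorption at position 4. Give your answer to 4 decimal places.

0.5018

Let h(s) be the probability of absorption at position 4 starting from transient state s. Then h(position 4) = 1 and h(position 0) = 0. By first-step analysis:
h(position 1) = 0.24·0 + 0.28·h(position 1) + 0.08·h(position 2) + 0.16·h(position 3) + 0.24·1
h(position 2) = 0.28·0 + 0.12·h(position 1) + 0.24·h(position 2) + 0.12·h(position 3) + 0.24·1
h(position 3) = 0.16·0 + 0.16·h(position 1) + 0.24·h(position 2) + 0.24·h(position 3) + 0.2·1
Solving: h(position 1) = 0.5018, h(position 2) = 0.4770, h(position 3) = 0.5194.
Starting from position 1, the probability is 0.5018.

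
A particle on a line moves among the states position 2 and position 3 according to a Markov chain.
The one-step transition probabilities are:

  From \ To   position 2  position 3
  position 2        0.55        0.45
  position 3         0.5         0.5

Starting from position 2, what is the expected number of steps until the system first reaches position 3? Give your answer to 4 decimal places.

2.2222

Let t(s) be the expected number of steps to first reach position 3 from state s, with t(position 3) = 0. Conditioning on the first step:
t(position 2) = 1 + 0.55·t(position 2)
Solving: t(position 2) = 2.2222.
Expected steps from position 2 to position 3: 2.2222.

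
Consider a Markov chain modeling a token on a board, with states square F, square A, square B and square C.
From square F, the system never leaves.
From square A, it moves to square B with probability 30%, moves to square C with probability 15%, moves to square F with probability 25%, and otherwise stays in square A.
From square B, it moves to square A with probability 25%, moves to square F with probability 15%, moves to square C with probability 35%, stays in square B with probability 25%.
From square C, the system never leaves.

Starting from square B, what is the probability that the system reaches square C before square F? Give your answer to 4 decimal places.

Let h(s) be the probability of absorption at square C starting from transient state s. Then h(square C) = 1 and h(square F) = 0. By first-step analysis:
h(square A) = 0.25·0 + 0.3·h(square A) + 0.3·h(square B) + 0.15·1
h(square B) = 0.15·0 + 0.25·h(square A) + 0.25·h(square B) + 0.35·1
Solving: h(square A) = 0.4833, h(square B) = 0.6278.
Starting from square B, the probability is 0.6278.

0.6278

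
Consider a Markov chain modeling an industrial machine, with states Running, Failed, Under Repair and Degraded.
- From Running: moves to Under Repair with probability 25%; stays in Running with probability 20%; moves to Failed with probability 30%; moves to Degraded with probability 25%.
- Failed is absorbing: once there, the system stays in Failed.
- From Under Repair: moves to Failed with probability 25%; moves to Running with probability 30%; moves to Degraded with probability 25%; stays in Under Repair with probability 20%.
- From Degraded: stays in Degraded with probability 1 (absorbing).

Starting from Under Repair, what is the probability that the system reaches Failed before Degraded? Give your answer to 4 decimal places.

Let h(s) be the probability of absorption at Failed starting from transient state s. Then h(Failed) = 1 and h(Degraded) = 0. By first-step analysis:
h(Running) = 0.2·h(Running) + 0.3·1 + 0.25·h(Under Repair) + 0.25·0
h(Under Repair) = 0.3·h(Running) + 0.25·1 + 0.2·h(Under Repair) + 0.25·0
Solving: h(Running) = 0.5354, h(Under Repair) = 0.5133.
Starting from Under Repair, the probability is 0.5133.

0.5133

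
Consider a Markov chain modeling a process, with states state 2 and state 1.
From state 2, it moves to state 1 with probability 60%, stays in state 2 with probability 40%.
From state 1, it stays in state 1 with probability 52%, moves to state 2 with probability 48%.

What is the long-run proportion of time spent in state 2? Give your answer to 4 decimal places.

0.4444

Let the stationary distribution be π with π = πP and π_1 + π_2 = 1.
π_1 = 0.4·π_1 + 0.48·π_2
Solving with the normalization constraint gives π = (0.4444, 0.5556).
So the stationary probability of state 2 is 0.4444.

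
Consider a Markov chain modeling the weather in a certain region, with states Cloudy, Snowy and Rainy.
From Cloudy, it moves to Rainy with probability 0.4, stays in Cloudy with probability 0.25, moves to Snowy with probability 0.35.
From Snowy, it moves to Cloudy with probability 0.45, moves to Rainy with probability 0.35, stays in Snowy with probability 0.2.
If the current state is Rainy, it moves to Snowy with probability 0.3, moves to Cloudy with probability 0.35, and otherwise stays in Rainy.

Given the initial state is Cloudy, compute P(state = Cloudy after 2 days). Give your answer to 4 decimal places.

Sum over the intermediate state after 1 day:
P = P(Cloudy→Cloudy)·P(Cloudy→Cloudy) + P(Cloudy→Snowy)·P(Snowy→Cloudy) + P(Cloudy→Rainy)·P(Rainy→Cloudy)
  = 0.25×0.25 + 0.35×0.45 + 0.4×0.35
  = 0.0625 + 0.1575 + 0.1400 = 0.3600

0.3600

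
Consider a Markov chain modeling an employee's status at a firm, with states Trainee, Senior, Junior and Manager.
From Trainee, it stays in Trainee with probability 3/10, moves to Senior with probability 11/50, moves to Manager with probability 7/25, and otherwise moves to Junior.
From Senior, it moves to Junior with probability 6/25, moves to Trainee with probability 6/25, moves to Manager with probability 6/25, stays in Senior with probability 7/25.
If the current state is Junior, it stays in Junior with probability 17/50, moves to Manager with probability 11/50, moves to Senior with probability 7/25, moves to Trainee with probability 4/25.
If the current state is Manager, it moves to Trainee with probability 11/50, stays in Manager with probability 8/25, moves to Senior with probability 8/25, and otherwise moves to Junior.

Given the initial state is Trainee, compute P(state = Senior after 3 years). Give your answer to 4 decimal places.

0.2766

Propagate the distribution vector 3 years from Trainee.
After 0 years: (1.0000, 0.0000, 0.0000, 0.0000)
After 1 year: (0.3000, 0.2200, 0.2000, 0.2800)
After 2 years: (0.2364, 0.2732, 0.2200, 0.2704)
After 3 years: (0.2312, 0.2766, 0.2255, 0.2667)
P(in Senior after 3 years) = 0.2766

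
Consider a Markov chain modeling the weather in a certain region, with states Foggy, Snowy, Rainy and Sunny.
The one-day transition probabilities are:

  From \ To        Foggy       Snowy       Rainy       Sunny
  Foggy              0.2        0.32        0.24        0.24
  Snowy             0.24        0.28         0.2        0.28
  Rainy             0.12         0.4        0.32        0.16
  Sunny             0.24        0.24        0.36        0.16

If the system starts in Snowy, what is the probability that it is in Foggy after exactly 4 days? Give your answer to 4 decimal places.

Propagate the distribution vector 4 days from Snowy.
After 0 days: (0.0000, 1.0000, 0.0000, 0.0000)
After 1 day: (0.2400, 0.2800, 0.2000, 0.2800)
After 2 days: (0.2064, 0.3024, 0.2784, 0.2128)
After 3 days: (0.1983, 0.3132, 0.2757, 0.2128)
After 4 days: (0.1990, 0.3125, 0.2751, 0.2134)
P(in Foggy after 4 days) = 0.1990

0.1990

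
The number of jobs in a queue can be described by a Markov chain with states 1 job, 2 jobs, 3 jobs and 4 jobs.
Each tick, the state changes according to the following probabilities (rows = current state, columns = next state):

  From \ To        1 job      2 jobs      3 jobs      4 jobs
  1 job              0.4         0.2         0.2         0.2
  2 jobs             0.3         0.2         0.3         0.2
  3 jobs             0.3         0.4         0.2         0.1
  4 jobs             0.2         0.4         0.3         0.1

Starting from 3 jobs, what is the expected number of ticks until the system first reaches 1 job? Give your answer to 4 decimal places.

Let t(s) be the expected number of ticks to first reach 1 job from state s, with t(1 job) = 0. Conditioning on the first tick:
t(2 jobs) = 1 + 0.2·t(2 jobs) + 0.3·t(3 jobs) + 0.2·t(4 jobs)
t(3 jobs) = 1 + 0.4·t(2 jobs) + 0.2·t(3 jobs) + 0.1·t(4 jobs)
t(4 jobs) = 1 + 0.4·t(2 jobs) + 0.3·t(3 jobs) + 0.1·t(4 jobs)
Solving: t(2 jobs) = 3.5174, t(3 jobs) = 3.4884, t(4 jobs) = 3.8372.
Expected ticks from 3 jobs to 1 job: 3.4884.

3.4884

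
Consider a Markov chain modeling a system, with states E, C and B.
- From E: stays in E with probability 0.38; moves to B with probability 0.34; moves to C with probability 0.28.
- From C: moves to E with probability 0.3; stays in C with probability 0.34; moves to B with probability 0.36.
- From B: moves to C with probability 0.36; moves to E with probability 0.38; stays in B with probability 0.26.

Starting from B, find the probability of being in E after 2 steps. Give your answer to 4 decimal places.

Sum over the intermediate state after 1 step:
P = P(B→E)·P(E→E) + P(B→C)·P(C→E) + P(B→B)·P(B→E)
  = 0.38×0.38 + 0.36×0.3 + 0.26×0.38
  = 0.1444 + 0.1080 + 0.0988 = 0.3512

0.3512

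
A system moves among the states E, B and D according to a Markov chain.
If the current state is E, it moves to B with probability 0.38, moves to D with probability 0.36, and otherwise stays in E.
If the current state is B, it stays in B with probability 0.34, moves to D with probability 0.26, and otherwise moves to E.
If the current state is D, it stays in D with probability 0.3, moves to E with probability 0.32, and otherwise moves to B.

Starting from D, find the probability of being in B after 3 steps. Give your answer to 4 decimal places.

Propagate the distribution vector 3 steps from D.
After 0 steps: (0.0000, 0.0000, 1.0000)
After 1 step: (0.3200, 0.3800, 0.3000)
After 2 steps: (0.3312, 0.3648, 0.3040)
After 3 steps: (0.3293, 0.3654, 0.3053)
P(in B after 3 steps) = 0.3654

0.3654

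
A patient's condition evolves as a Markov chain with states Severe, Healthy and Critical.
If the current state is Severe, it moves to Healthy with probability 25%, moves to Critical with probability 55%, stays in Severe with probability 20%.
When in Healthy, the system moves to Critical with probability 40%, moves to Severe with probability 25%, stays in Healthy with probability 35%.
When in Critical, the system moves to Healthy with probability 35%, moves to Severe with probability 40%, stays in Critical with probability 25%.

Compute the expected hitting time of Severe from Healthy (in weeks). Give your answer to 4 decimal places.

3.3094

Let t(s) be the expected number of weeks to first reach Severe from state s, with t(Severe) = 0. Conditioning on the first week:
t(Healthy) = 1 + 0.35·t(Healthy) + 0.4·t(Critical)
t(Critical) = 1 + 0.35·t(Healthy) + 0.25·t(Critical)
Solving: t(Healthy) = 3.3094, t(Critical) = 2.8777.
Expected weeks from Healthy to Severe: 3.3094.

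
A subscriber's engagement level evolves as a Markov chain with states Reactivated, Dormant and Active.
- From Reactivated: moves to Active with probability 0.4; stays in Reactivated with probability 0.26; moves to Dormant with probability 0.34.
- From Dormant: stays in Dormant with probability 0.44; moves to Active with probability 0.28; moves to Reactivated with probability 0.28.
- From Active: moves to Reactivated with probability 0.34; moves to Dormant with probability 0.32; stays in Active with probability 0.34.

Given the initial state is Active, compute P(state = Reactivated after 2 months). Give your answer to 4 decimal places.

0.2936

Sum over the intermediate state after 1 month:
P = P(Active→Reactivated)·P(Reactivated→Reactivated) + P(Active→Dormant)·P(Dormant→Reactivated) + P(Active→Active)·P(Active→Reactivated)
  = 0.34×0.26 + 0.32×0.28 + 0.34×0.34
  = 0.0884 + 0.0896 + 0.1156 = 0.2936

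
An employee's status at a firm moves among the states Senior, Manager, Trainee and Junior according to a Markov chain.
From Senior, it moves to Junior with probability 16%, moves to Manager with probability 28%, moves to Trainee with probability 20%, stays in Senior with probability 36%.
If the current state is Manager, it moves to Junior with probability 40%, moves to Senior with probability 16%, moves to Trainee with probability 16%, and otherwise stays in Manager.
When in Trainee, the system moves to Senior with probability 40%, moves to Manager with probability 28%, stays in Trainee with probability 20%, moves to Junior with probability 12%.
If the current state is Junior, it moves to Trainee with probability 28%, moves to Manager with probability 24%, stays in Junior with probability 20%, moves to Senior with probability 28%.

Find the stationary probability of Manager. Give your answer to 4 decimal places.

Let the stationary distribution be π with π = πP and π_1 + π_2 + π_3 + π_4 = 1.
π_1 = 0.36·π_1 + 0.16·π_2 + 0.4·π_3 + 0.28·π_4
π_2 = 0.28·π_1 + 0.28·π_2 + 0.28·π_3 + 0.24·π_4
π_3 = 0.2·π_1 + 0.16·π_2 + 0.2·π_3 + 0.28·π_4
Solving with the normalization constraint gives π = (0.2960, 0.2710, 0.2072, 0.2258).
So the stationary probability of Manager is 0.2710.

0.2710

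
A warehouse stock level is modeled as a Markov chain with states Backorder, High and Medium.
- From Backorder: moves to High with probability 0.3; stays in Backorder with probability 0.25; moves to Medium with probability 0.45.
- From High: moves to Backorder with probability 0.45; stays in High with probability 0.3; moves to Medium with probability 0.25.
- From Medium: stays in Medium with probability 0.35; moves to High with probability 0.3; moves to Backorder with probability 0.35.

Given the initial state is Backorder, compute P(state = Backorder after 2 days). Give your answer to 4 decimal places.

Sum over the intermediate state after 1 day:
P = P(Backorder→Backorder)·P(Backorder→Backorder) + P(Backorder→High)·P(High→Backorder) + P(Backorder→Medium)·P(Medium→Backorder)
  = 0.25×0.25 + 0.3×0.45 + 0.45×0.35
  = 0.0625 + 0.1350 + 0.1575 = 0.3550

0.3550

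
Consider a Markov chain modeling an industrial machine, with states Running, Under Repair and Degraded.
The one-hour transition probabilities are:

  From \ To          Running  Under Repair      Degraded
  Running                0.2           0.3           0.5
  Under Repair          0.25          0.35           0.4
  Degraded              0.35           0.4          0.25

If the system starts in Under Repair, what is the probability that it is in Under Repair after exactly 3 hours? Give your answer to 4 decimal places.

Propagate the distribution vector 3 hours from Under Repair.
After 0 hours: (0.0000, 1.0000, 0.0000)
After 1 hour: (0.2500, 0.3500, 0.4000)
After 2 hours: (0.2775, 0.3575, 0.3650)
After 3 hours: (0.2726, 0.3544, 0.3730)
P(in Under Repair after 3 hours) = 0.3544

0.3544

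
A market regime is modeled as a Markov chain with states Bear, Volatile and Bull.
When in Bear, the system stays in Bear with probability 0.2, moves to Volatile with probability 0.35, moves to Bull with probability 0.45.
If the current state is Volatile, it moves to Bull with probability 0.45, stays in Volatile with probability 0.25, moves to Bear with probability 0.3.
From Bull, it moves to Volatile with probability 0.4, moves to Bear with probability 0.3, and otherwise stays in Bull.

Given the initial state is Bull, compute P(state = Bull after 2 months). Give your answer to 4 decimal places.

Sum over the intermediate state after 1 month:
P = P(Bull→Bear)·P(Bear→Bull) + P(Bull→Volatile)·P(Volatile→Bull) + P(Bull→Bull)·P(Bull→Bull)
  = 0.3×0.45 + 0.4×0.45 + 0.3×0.3
  = 0.1350 + 0.1800 + 0.0900 = 0.4050

0.4050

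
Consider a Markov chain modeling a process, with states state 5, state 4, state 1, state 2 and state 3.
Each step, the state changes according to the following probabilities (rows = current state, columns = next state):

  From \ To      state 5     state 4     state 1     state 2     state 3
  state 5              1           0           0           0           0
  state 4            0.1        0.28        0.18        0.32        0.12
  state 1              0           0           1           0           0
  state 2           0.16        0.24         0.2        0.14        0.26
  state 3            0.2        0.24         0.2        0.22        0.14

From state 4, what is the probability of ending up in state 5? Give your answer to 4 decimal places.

0.4109

Let h(s) be the probability of absorption at state 5 starting from transient state s. Then h(state 5) = 1 and h(state 1) = 0. By first-step analysis:
h(state 4) = 0.1·1 + 0.28·h(state 4) + 0.18·0 + 0.32·h(state 2) + 0.12·h(state 3)
h(state 2) = 0.16·1 + 0.24·h(state 4) + 0.2·0 + 0.14·h(state 2) + 0.26·h(state 3)
h(state 3) = 0.2·1 + 0.24·h(state 4) + 0.2·0 + 0.22·h(state 2) + 0.14·h(state 3)
Solving: h(state 4) = 0.4109, h(state 2) = 0.4397, h(state 3) = 0.4597.
Starting from state 4, the probability is 0.4109.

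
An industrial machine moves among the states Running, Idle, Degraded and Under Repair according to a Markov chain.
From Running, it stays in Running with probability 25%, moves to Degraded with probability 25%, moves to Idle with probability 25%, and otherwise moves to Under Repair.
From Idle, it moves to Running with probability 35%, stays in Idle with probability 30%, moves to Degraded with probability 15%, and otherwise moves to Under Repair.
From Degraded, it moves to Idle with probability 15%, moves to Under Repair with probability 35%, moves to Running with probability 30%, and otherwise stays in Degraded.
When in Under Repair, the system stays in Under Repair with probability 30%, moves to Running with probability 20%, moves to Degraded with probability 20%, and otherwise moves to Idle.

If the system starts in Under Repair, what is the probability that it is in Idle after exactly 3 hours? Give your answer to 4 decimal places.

0.2570

Propagate the distribution vector 3 hours from Under Repair.
After 0 hours: (0.0000, 0.0000, 0.0000, 1.0000)
After 1 hour: (0.2000, 0.3000, 0.2000, 0.3000)
After 2 hours: (0.2750, 0.2600, 0.1950, 0.2700)
After 3 hours: (0.2723, 0.2570, 0.2008, 0.2700)
P(in Idle after 3 hours) = 0.2570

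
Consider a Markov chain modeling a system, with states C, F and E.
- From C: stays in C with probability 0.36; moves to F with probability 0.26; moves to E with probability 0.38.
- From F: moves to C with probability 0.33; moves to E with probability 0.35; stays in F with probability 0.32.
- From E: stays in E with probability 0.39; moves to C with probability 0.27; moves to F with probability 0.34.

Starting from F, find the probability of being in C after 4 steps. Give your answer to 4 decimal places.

Propagate the distribution vector 4 steps from F.
After 0 steps: (0.0000, 1.0000, 0.0000)
After 1 step: (0.3300, 0.3200, 0.3500)
After 2 steps: (0.3189, 0.3072, 0.3739)
After 3 steps: (0.3171, 0.3083, 0.3745)
After 4 steps: (0.3170, 0.3085, 0.3745)
P(in C after 4 steps) = 0.3170

0.3170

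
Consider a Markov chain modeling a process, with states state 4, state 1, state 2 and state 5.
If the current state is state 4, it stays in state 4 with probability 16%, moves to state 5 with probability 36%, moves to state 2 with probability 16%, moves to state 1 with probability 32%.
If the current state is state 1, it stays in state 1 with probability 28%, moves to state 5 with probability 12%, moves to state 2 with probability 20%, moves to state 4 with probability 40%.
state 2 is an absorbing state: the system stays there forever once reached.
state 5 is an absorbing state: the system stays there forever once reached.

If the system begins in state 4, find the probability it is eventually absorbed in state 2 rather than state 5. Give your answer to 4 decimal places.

Let h(s) be the probability of absorption at state 2 starting from transient state s. Then h(state 2) = 1 and h(state 5) = 0. By first-step analysis:
h(state 4) = 0.16·h(state 4) + 0.32·h(state 1) + 0.16·1 + 0.36·0
h(state 1) = 0.4·h(state 4) + 0.28·h(state 1) + 0.2·1 + 0.12·0
Solving: h(state 4) = 0.3758, h(state 1) = 0.4866.
Starting from state 4, the probability is 0.3758.

0.3758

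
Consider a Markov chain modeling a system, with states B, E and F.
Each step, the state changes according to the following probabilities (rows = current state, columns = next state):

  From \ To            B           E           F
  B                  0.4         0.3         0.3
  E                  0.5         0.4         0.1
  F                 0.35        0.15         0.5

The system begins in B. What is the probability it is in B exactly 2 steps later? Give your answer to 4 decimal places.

0.4150

Sum over the intermediate state after 1 step:
P = P(B→B)·P(B→B) + P(B→E)·P(E→B) + P(B→F)·P(F→B)
  = 0.4×0.4 + 0.3×0.5 + 0.3×0.35
  = 0.1600 + 0.1500 + 0.1050 = 0.4150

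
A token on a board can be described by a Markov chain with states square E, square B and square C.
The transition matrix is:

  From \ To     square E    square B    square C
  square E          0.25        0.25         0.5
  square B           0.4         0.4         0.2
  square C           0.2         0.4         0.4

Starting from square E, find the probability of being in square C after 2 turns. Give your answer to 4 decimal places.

0.3750

Sum over the intermediate state after 1 turn:
P = P(square E→square E)·P(square E→square C) + P(square E→square B)·P(square B→square C) + P(square E→square C)·P(square C→square C)
  = 0.25×0.5 + 0.25×0.2 + 0.5×0.4
  = 0.1250 + 0.0500 + 0.2000 = 0.3750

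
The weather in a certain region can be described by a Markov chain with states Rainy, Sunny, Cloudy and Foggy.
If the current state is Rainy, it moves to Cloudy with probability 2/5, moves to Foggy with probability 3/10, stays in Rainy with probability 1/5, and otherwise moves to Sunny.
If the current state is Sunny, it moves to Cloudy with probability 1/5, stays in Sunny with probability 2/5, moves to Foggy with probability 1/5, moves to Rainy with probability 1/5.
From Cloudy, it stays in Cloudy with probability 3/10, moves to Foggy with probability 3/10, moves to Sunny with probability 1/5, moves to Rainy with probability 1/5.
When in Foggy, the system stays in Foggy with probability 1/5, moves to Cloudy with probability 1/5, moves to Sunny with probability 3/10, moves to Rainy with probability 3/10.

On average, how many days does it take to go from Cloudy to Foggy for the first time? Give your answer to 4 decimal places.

Let t(s) be the expected number of days to first reach Foggy from state s, with t(Foggy) = 0. Conditioning on the first day:
t(Rainy) = 1 + 0.2·t(Rainy) + 0.1·t(Sunny) + 0.4·t(Cloudy)
t(Sunny) = 1 + 0.2·t(Rainy) + 0.4·t(Sunny) + 0.2·t(Cloudy)
t(Cloudy) = 1 + 0.2·t(Rainy) + 0.2·t(Sunny) + 0.3·t(Cloudy)
Solving: t(Rainy) = 3.5586, t(Sunny) = 4.0541, t(Cloudy) = 3.6036.
Expected days from Cloudy to Foggy: 3.6036.

3.6036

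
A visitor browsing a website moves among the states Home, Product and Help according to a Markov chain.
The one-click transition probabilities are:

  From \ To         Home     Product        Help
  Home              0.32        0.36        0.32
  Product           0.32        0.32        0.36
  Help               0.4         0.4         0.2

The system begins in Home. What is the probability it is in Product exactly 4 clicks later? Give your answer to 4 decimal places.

0.3577

Propagate the distribution vector 4 clicks from Home.
After 0 clicks: (1.0000, 0.0000, 0.0000)
After 1 click: (0.3200, 0.3600, 0.3200)
After 2 clicks: (0.3456, 0.3584, 0.2960)
After 3 clicks: (0.3437, 0.3575, 0.2988)
After 4 clicks: (0.3439, 0.3577, 0.2984)
P(in Product after 4 clicks) = 0.3577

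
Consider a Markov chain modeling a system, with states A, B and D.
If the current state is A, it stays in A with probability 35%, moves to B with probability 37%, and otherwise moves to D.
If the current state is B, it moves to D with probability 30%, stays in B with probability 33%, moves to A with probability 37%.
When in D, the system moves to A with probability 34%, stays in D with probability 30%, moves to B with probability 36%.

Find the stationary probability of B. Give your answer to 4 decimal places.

Let the stationary distribution be π with π = πP and π_1 + π_2 + π_3 = 1.
π_1 = 0.35·π_1 + 0.37·π_2 + 0.34·π_3
π_2 = 0.37·π_1 + 0.33·π_2 + 0.36·π_3
Solving with the normalization constraint gives π = (0.3541, 0.3530, 0.2929).
So the stationary probability of B is 0.3530.

0.3530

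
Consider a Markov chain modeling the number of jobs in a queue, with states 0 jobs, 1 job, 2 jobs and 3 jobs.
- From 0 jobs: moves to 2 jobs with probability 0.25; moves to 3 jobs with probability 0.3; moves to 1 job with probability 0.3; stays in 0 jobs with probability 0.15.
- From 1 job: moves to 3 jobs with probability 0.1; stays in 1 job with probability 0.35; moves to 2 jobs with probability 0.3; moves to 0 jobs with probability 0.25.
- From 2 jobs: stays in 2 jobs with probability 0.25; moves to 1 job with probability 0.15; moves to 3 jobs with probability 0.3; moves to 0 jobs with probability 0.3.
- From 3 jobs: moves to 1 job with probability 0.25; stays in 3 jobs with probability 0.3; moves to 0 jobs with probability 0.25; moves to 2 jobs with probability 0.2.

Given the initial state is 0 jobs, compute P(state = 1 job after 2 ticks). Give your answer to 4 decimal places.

0.2625

Propagate the distribution vector 2 ticks from 0 jobs.
After 0 ticks: (1.0000, 0.0000, 0.0000, 0.0000)
After 1 tick: (0.1500, 0.3000, 0.2500, 0.3000)
After 2 ticks: (0.2475, 0.2625, 0.2500, 0.2400)
P(in 1 job after 2 ticks) = 0.2625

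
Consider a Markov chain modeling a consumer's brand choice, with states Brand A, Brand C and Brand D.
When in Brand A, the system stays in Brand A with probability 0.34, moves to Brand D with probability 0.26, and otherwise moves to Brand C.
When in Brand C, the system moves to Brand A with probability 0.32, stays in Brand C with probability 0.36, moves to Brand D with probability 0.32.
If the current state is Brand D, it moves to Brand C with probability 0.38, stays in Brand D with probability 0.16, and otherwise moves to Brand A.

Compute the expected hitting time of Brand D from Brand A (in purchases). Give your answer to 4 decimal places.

3.5326

Let t(s) be the expected number of purchases to first reach Brand D from state s, with t(Brand D) = 0. Conditioning on the first purchase:
t(Brand A) = 1 + 0.34·t(Brand A) + 0.4·t(Brand C)
t(Brand C) = 1 + 0.32·t(Brand A) + 0.36·t(Brand C)
Solving: t(Brand A) = 3.5326, t(Brand C) = 3.3288.
Expected purchases from Brand A to Brand D: 3.5326.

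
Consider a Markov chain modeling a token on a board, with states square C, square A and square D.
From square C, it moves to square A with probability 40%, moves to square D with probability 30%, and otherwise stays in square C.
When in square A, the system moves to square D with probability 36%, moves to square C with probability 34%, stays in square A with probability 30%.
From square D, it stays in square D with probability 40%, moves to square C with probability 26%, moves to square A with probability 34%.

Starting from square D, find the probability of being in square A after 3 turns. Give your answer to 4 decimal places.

Propagate the distribution vector 3 turns from square D.
After 0 turns: (0.0000, 0.0000, 1.0000)
After 1 turn: (0.2600, 0.3400, 0.4000)
After 2 turns: (0.2976, 0.3420, 0.3604)
After 3 turns: (0.2993, 0.3442, 0.3566)
P(in square A after 3 turns) = 0.3442

0.3442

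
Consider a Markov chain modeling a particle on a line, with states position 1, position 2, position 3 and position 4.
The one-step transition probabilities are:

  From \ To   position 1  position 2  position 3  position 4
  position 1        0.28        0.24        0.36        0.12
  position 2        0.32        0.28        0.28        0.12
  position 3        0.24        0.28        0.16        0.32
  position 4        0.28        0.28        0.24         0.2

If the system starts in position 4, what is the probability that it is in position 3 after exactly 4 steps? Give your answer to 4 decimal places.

Propagate the distribution vector 4 steps from position 4.
After 0 steps: (0.0000, 0.0000, 0.0000, 1.0000)
After 1 step: (0.2800, 0.2800, 0.2400, 0.2000)
After 2 steps: (0.2816, 0.2688, 0.2656, 0.1840)
After 3 steps: (0.2801, 0.2687, 0.2633, 0.1878)
After 4 steps: (0.2802, 0.2688, 0.2633, 0.1877)
P(in position 3 after 4 steps) = 0.2633

0.2633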